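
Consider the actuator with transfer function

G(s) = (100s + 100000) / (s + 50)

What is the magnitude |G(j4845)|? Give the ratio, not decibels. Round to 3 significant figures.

102

Substitute s = j4845:
Numerator: 100(j4845) + 100000 = 100000 + j484500
Denominator: (j4845) + 50 = 50 + j4845
|N| = √(100000² + 484500²) ≈ 4.9471e+05, ∠N ≈ 78.34°
|D| = √(50² + 4845²) ≈ 4845.3, ∠D ≈ 89.41°
|G| = 4.9471e+05 / 4845.3 ≈ 102.1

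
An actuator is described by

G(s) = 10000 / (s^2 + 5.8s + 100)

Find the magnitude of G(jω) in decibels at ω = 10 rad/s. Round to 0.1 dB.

At s = jω = j10:
quadratic: (j10)² + 5.8·j10 + 100 = 0 + j58 → |·| ≈ 58, ∠ ≈ 90.00°
|G| = 10000 / 58 ≈ 172.41
Gain = 20 log₁₀(172.41) ≈ 44.73 dB

44.7 dB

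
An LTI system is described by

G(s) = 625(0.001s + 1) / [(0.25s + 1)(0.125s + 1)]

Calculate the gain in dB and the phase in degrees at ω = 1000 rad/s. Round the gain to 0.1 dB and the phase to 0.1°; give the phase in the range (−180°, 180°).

At ω = 1000 rad/s:
zero (1 + j1000·0.001) = 1 + j1 → |·| ≈ 1.4142, ∠ ≈ 45.00°
pole (1 + j1000·0.25) = 1 + j250 → |·| ≈ 250, ∠ ≈ 89.77°
pole (1 + j1000·0.125) = 1 + j125 → |·| ≈ 125, ∠ ≈ 89.54°
|G| = 625 · 1.4142 / (250 · 125) ≈ 0.028284
Gain = 20 log₁₀(0.028284) ≈ -30.97 dB
∠G = (45.00°) − (89.77° + 89.54°) = -134.31°

-31.0 dB, -134.3°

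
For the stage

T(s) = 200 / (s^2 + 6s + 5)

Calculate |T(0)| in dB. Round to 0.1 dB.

T(0) = 200 / 5 = 40
20 log₁₀(40) ≈ 32.04 dB

32.0 dB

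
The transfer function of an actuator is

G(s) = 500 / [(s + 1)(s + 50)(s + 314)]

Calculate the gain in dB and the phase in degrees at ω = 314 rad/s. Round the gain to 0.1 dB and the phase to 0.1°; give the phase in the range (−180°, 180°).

At s = jω = j314:
pole (s+1): 1 + j314 → |·| = √(1²+314²) = √98597 ≈ 314, ∠ = arctan(314/1) ≈ 89.82°
pole (s+50): 50 + j314 → |·| = √(50²+314²) = √101096 ≈ 317.96, ∠ = arctan(314/50) ≈ 80.95°
pole (s+314): 314 + j314 → |·| = √(314²+314²) = √197192 ≈ 444.06, ∠ = arctan(314/314) ≈ 45.00°
|G| = 500 / 4.4335e+07 ≈ 1.1278e-05
Gain = 20 log₁₀(1.1278e-05) ≈ -98.96 dB
∠G = 0.00° − 215.77° = -215.77° ≡ 144.23° (principal value)

-99.0 dB, 144.2°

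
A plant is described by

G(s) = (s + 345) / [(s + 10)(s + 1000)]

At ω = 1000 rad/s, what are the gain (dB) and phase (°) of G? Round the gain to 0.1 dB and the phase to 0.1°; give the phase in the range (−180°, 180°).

At s = jω = j1000:
zero (s+345): 345 + j1000 → |·| = √(345²+1000²) = √1119025 ≈ 1057.8, ∠ = arctan(1000/345) ≈ 70.97°
pole (s+10): 10 + j1000 → |·| = √(10²+1000²) = √1000100 ≈ 1000, ∠ = arctan(1000/10) ≈ 89.43°
pole (s+1000): 1000 + j1000 → |·| = √(1000²+1000²) = √2000000 ≈ 1414.2, ∠ = arctan(1000/1000) ≈ 45.00°
|G| = 1 · 1057.8 / 1.4142e+06 ≈ 0.00074798
Gain = 20 log₁₀(0.00074798) ≈ -62.52 dB
∠G = 70.97° − 134.43° = -63.46°

-62.5 dB, -63.5°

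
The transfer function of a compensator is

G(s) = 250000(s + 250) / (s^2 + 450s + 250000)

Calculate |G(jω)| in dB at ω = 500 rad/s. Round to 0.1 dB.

55.9 dB

At s = jω = j500:
zero (s+250): 250 + j500 → |·| = √(250²+500²) = √312500 ≈ 559.02, ∠ = arctan(500/250) ≈ 63.43°
quadratic: (j500)² + 450·j500 + 250000 = 0 + j225000 → |·| ≈ 2.25e+05, ∠ ≈ 90.00°
|G| = 250000 · 559.02 / 2.25e+05 ≈ 621.13
Gain = 20 log₁₀(621.13) ≈ 55.86 dB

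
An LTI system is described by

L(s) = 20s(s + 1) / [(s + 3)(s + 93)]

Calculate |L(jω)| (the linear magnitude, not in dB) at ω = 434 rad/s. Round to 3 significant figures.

At s = jω = j434:
zero (s+1): 1 + j434 → |·| = √(1²+434²) = √188357 ≈ 434, ∠ = arctan(434/1) ≈ 89.87°
zero at origin: s = j434 → |·| = 434, ∠ = 90.00°
pole (s+3): 3 + j434 → |·| = √(3²+434²) = √188365 ≈ 434.01, ∠ = arctan(434/3) ≈ 89.60°
pole (s+93): 93 + j434 → |·| = √(93²+434²) = √197005 ≈ 443.85, ∠ = arctan(434/93) ≈ 77.91°
|L| = 20 · 1.8836e+05 / 1.9264e+05 ≈ 19.556

19.6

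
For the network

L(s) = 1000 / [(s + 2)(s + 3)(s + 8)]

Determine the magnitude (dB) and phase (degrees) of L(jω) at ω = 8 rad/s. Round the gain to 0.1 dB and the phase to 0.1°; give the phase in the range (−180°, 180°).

2.0 dB, 169.6°

At s = jω = j8:
pole (s+2): 2 + j8 → |·| = √(2²+8²) = √68 ≈ 8.2462, ∠ = arctan(8/2) ≈ 75.96°
pole (s+3): 3 + j8 → |·| = √(3²+8²) = √73 ≈ 8.544, ∠ = arctan(8/3) ≈ 69.44°
pole (s+8): 8 + j8 → |·| = √(8²+8²) = √128 ≈ 11.314, ∠ = arctan(8/8) ≈ 45.00°
|L| = 1000 / 797.13 ≈ 1.2545
Gain = 20 log₁₀(1.2545) ≈ 1.97 dB
∠L = 0.00° − 190.40° = -190.40° ≡ 169.60° (principal value)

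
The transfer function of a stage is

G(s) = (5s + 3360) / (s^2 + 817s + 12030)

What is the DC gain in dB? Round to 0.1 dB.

G(0) = 3360 / 12030 ≈ 0.2793
20 log₁₀(0.2793) ≈ -11.08 dB

-11.1 dB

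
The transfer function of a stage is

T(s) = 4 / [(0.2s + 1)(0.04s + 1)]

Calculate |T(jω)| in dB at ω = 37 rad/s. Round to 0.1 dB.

At ω = 37 rad/s:
pole (1 + j37·0.2) = 1 + j7.4 → |·| ≈ 7.4673, ∠ ≈ 82.30°
pole (1 + j37·0.04) = 1 + j1.48 → |·| ≈ 1.7862, ∠ ≈ 55.95°
|T| = 4 · 1 / (7.4673 · 1.7862) ≈ 0.29989
Gain = 20 log₁₀(0.29989) ≈ -10.46 dB

-10.5 dB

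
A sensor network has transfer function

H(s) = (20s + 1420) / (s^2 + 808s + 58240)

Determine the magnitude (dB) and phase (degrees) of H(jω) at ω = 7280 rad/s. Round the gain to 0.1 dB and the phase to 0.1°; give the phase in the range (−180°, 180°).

-51.3 dB, -84.2°

Substitute s = j7280:
Numerator: 20(j7280) + 1420 = 1420 + j145600
Denominator: (j7280)^2 + 808(j7280) + 58240 = -52940160 + j5882240
|N| = √(1420² + 145600²) ≈ 1.4561e+05, ∠N ≈ 89.44°
|D| = √(52940160² + 5882240²) ≈ 5.3266e+07, ∠D ≈ 173.66°
|H| = 1.4561e+05 / 5.3266e+07 ≈ 0.0027336
Gain = 20 log₁₀(0.0027336) ≈ -51.27 dB
∠H = 89.44° − 173.66° = -84.22°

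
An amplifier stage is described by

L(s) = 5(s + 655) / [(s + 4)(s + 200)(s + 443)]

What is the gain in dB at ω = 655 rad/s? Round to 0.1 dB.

At s = jω = j655:
zero (s+655): 655 + j655 → |·| = √(655²+655²) = √858050 ≈ 926.31, ∠ = arctan(655/655) ≈ 45.00°
pole (s+4): 4 + j655 → |·| = √(4²+655²) = √429041 ≈ 655.01, ∠ = arctan(655/4) ≈ 89.65°
pole (s+200): 200 + j655 → |·| = √(200²+655²) = √469025 ≈ 684.85, ∠ = arctan(655/200) ≈ 73.02°
pole (s+443): 443 + j655 → |·| = √(443²+655²) = √625274 ≈ 790.74, ∠ = arctan(655/443) ≈ 55.93°
|L| = 5 · 926.31 / 3.5471e+08 ≈ 1.3057e-05
Gain = 20 log₁₀(1.3057e-05) ≈ -97.68 dB

-97.7 dB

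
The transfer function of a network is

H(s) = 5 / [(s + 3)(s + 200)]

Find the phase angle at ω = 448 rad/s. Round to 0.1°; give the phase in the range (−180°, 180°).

At s = jω = j448:
pole (s+3): 3 + j448 → |·| = √(3²+448²) = √200713 ≈ 448.01, ∠ = arctan(448/3) ≈ 89.62°
pole (s+200): 200 + j448 → |·| = √(200²+448²) = √240704 ≈ 490.62, ∠ = arctan(448/200) ≈ 65.94°
∠H = 0.00° − 155.56° = -155.56°

-155.6°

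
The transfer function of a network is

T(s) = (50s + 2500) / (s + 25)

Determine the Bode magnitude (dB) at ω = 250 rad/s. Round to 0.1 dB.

Substitute s = j250:
Numerator: 50(j250) + 2500 = 2500 + j12500
Denominator: (j250) + 25 = 25 + j250
|N| = √(2500² + 12500²) ≈ 12748, ∠N ≈ 78.69°
|D| = √(25² + 250²) ≈ 251.25, ∠D ≈ 84.29°
|T| = 12748 / 251.25 ≈ 50.738
Gain = 20 log₁₀(50.738) ≈ 34.11 dB

34.1 dB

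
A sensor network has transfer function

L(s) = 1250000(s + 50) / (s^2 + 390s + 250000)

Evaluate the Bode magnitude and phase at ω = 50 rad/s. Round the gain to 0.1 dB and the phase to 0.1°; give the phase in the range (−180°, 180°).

At s = jω = j50:
zero (s+50): 50 + j50 → |·| = √(50²+50²) = √5000 ≈ 70.711, ∠ = arctan(50/50) ≈ 45.00°
quadratic: (j50)² + 390·j50 + 250000 = 247500 + j19500 → |·| ≈ 2.4827e+05, ∠ ≈ 4.50°
|L| = 1250000 · 70.711 / 2.4827e+05 ≈ 356.02
Gain = 20 log₁₀(356.02) ≈ 51.03 dB
∠L = 45.00° − 4.50° = 40.50°

51.0 dB, 40.5°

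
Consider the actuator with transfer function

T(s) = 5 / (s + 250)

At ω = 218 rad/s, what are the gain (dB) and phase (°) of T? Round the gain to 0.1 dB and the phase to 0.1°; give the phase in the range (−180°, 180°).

Substitute s = j218:
Numerator: 5 = 5 + j0
Denominator: (j218) + 250 = 250 + j218
|N| = √(5² + 0²) ≈ 5, ∠N ≈ 0.00°
|D| = √(250² + 218²) ≈ 331.7, ∠D ≈ 41.09°
|T| = 5 / 331.7 ≈ 0.015074
Gain = 20 log₁₀(0.015074) ≈ -36.44 dB
∠T = 0.00° − 41.09° = -41.09°

-36.4 dB, -41.1°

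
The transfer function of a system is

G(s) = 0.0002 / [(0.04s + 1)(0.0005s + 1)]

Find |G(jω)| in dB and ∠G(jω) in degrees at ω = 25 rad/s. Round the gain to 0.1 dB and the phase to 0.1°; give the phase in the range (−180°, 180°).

-77.0 dB, -45.7°

At ω = 25 rad/s:
pole (1 + j25·0.04) = 1 + j1 → |·| ≈ 1.4142, ∠ ≈ 45.00°
pole (1 + j25·0.0005) = 1 + j0.0125 → |·| ≈ 1.0001, ∠ ≈ 0.72°
|G| = 0.0002 · 1 / (1.4142 · 1.0001) ≈ 0.00014141
Gain = 20 log₁₀(0.00014141) ≈ -76.99 dB
∠G = (0°) − (45.00° + 0.72°) = -45.72°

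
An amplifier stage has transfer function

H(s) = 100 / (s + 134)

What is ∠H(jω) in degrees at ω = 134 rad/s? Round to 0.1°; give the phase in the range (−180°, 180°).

At s = jω = j134:
pole (s+134): 134 + j134 → |·| = √(134²+134²) = √35912 ≈ 189.5, ∠ = arctan(134/134) ≈ 45.00°
∠H = 0.00° − 45.00° = -45.00°

-45.0°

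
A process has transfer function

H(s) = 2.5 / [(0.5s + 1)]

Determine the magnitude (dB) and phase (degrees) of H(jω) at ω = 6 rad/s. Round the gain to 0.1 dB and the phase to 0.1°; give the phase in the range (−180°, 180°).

At ω = 6 rad/s:
pole (1 + j6·0.5) = 1 + j3 → |·| ≈ 3.1623, ∠ ≈ 71.57°
|H| = 2.5 · 1 / (3.1623) ≈ 0.79056
Gain = 20 log₁₀(0.79056) ≈ -2.04 dB
∠H = (0°) − (71.57°) = -71.57°

-2.0 dB, -71.6°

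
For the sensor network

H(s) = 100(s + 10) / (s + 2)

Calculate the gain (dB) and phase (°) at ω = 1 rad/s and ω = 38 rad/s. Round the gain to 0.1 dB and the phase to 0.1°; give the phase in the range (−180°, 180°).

ω = 1: 53.1 dB, -20.9°; ω = 38: 40.3 dB, -11.7°

At s = jω = j1:
zero (s+10): 10 + j1 → |·| = √(10²+1²) = √101 ≈ 10.05, ∠ = arctan(1/10) ≈ 5.71°
pole (s+2): 2 + j1 → |·| = √(2²+1²) = √5 ≈ 2.2361, ∠ = arctan(1/2) ≈ 26.57°
|H| = 100 · 10.05 / 2.2361 ≈ 449.44
Gain = 20 log₁₀(449.44) ≈ 53.05 dB
∠H = 5.71° − 26.57° = -20.86°

At s = jω = j38:
zero (s+10): 10 + j38 → |·| = √(10²+38²) = √1544 ≈ 39.294, ∠ = arctan(38/10) ≈ 75.26°
pole (s+2): 2 + j38 → |·| = √(2²+38²) = √1448 ≈ 38.053, ∠ = arctan(38/2) ≈ 86.99°
|H| = 100 · 39.294 / 38.053 ≈ 103.26
Gain = 20 log₁₀(103.26) ≈ 40.28 dB
∠H = 75.26° − 86.99° = -11.73°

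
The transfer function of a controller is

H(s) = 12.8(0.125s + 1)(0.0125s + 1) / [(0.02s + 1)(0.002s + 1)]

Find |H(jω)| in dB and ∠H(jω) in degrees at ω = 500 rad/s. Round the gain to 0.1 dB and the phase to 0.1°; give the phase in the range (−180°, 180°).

51.0 dB, 40.7°

At ω = 500 rad/s:
zero (1 + j500·0.125) = 1 + j62.5 → |·| ≈ 62.508, ∠ ≈ 89.08°
zero (1 + j500·0.0125) = 1 + j6.25 → |·| ≈ 6.3295, ∠ ≈ 80.91°
pole (1 + j500·0.02) = 1 + j10 → |·| ≈ 10.05, ∠ ≈ 84.29°
pole (1 + j500·0.002) = 1 + j1 → |·| ≈ 1.4142, ∠ ≈ 45.00°
|H| = 12.8 · 62.508 · 6.3295 / (10.05 · 1.4142) ≈ 356.32
Gain = 20 log₁₀(356.32) ≈ 51.04 dB
∠H = (89.08° + 80.91°) − (84.29° + 45.00°) = 40.70°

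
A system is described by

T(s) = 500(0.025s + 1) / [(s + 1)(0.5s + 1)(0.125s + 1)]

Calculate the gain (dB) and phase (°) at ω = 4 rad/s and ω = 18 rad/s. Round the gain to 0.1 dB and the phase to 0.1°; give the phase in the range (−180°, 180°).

ω = 4: 33.8 dB, -160.3°; ω = 18: 2.7 dB, 147.7°

At ω = 4 rad/s:
zero (1 + j4·0.025) = 1 + j0.1 → |·| ≈ 1.005, ∠ ≈ 5.71°
pole (1 + j4·1) = 1 + j4 → |·| ≈ 4.1231, ∠ ≈ 75.96°
pole (1 + j4·0.5) = 1 + j2 → |·| ≈ 2.2361, ∠ ≈ 63.43°
pole (1 + j4·0.125) = 1 + j0.5 → |·| ≈ 1.118, ∠ ≈ 26.57°
|T| = 500 · 1.005 / (4.1231 · 2.2361 · 1.118) ≈ 48.751
Gain = 20 log₁₀(48.751) ≈ 33.76 dB
∠T = (5.71°) − (75.96° + 63.43° + 26.57°) = -160.25°

At ω = 18 rad/s:
zero (1 + j18·0.025) = 1 + j0.45 → |·| ≈ 1.0966, ∠ ≈ 24.23°
pole (1 + j18·1) = 1 + j18 → |·| ≈ 18.028, ∠ ≈ 86.82°
pole (1 + j18·0.5) = 1 + j9 → |·| ≈ 9.0554, ∠ ≈ 83.66°
pole (1 + j18·0.125) = 1 + j2.25 → |·| ≈ 2.4622, ∠ ≈ 66.04°
|T| = 500 · 1.0966 / (18.028 · 9.0554 · 2.4622) ≈ 1.3641
Gain = 20 log₁₀(1.3641) ≈ 2.70 dB
∠T = (24.23°) − (86.82° + 83.66° + 66.04°) = -212.29° ≡ 147.71° (principal value)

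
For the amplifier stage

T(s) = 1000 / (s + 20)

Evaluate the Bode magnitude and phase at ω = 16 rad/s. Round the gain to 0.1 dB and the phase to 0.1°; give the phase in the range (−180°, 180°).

31.8 dB, -38.7°

Substitute s = j16:
Numerator: 1000 = 1000 + j0
Denominator: (j16) + 20 = 20 + j16
|N| = √(1000² + 0²) ≈ 1000, ∠N ≈ 0.00°
|D| = √(20² + 16²) ≈ 25.612, ∠D ≈ 38.66°
|T| = 1000 / 25.612 ≈ 39.044
Gain = 20 log₁₀(39.044) ≈ 31.83 dB
∠T = 0.00° − 38.66° = -38.66°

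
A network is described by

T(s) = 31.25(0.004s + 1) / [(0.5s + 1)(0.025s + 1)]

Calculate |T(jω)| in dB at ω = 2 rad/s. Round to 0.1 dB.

26.9 dB

At ω = 2 rad/s:
zero (1 + j2·0.004) = 1 + j0.008 → |·| ≈ 1, ∠ ≈ 0.46°
pole (1 + j2·0.5) = 1 + j1 → |·| ≈ 1.4142, ∠ ≈ 45.00°
pole (1 + j2·0.025) = 1 + j0.05 → |·| ≈ 1.0012, ∠ ≈ 2.86°
|T| = 31.25 · 1 / (1.4142 · 1.0012) ≈ 22.071
Gain = 20 log₁₀(22.071) ≈ 26.88 dB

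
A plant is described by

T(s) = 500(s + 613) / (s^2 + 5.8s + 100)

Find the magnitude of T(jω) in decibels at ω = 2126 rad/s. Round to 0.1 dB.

At s = jω = j2126:
zero (s+613): 613 + j2126 → |·| = √(613²+2126²) = √4895645 ≈ 2212.6, ∠ = arctan(2126/613) ≈ 73.92°
quadratic: (j2126)² + 5.8·j2126 + 100 = -4519776 + j12330.8 → |·| ≈ 4.5198e+06, ∠ ≈ 179.84°
|T| = 500 · 2212.6 / 4.5198e+06 ≈ 0.24477
Gain = 20 log₁₀(0.24477) ≈ -12.22 dB

-12.2 dB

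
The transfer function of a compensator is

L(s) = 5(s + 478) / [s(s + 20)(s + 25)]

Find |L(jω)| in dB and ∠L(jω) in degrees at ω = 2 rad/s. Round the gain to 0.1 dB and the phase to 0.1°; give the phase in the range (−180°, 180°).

At s = jω = j2:
zero (s+478): 478 + j2 → |·| = √(478²+2²) = √228488 ≈ 478, ∠ = arctan(2/478) ≈ 0.24°
pole (s+20): 20 + j2 → |·| = √(20²+2²) = √404 ≈ 20.1, ∠ = arctan(2/20) ≈ 5.71°
pole (s+25): 25 + j2 → |·| = √(25²+2²) = √629 ≈ 25.08, ∠ = arctan(2/25) ≈ 4.57°
pole at origin: |s| = 2, ∠ = 90.00° (in denominator)
|L| = 5 · 478 / 1008.2 ≈ 2.3706
Gain = 20 log₁₀(2.3706) ≈ 7.50 dB
∠L = 0.24° − 100.28° = -100.04°

7.5 dB, -100.0°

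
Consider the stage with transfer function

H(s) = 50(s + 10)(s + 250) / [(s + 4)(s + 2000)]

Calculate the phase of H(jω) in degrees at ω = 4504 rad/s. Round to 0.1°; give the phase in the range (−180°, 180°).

At s = jω = j4504:
zero (s+10): 10 + j4504 → |·| = √(10²+4504²) = √20286116 ≈ 4504, ∠ = arctan(4504/10) ≈ 89.87°
zero (s+250): 250 + j4504 → |·| = √(250²+4504²) = √20348516 ≈ 4510.9, ∠ = arctan(4504/250) ≈ 86.82°
pole (s+4): 4 + j4504 → |·| = √(4²+4504²) = √20286032 ≈ 4504, ∠ = arctan(4504/4) ≈ 89.95°
pole (s+2000): 2000 + j4504 → |·| = √(2000²+4504²) = √24286016 ≈ 4928.1, ∠ = arctan(4504/2000) ≈ 66.06°
∠H = 176.69° − 156.01° = 20.68°

20.7°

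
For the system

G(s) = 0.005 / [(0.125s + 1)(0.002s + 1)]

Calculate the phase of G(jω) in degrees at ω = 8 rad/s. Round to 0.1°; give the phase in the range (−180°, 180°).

At ω = 8 rad/s:
pole (1 + j8·0.125) = 1 + j1 → |·| ≈ 1.4142, ∠ ≈ 45.00°
pole (1 + j8·0.002) = 1 + j0.016 → |·| ≈ 1.0001, ∠ ≈ 0.92°
∠G = (0°) − (45.00° + 0.92°) = -45.92°

-45.9°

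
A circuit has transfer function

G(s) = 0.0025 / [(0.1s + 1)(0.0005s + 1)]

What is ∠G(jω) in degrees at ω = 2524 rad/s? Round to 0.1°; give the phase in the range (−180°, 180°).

-141.4°

At ω = 2524 rad/s:
pole (1 + j2524·0.1) = 1 + j252.4 → |·| ≈ 252.4, ∠ ≈ 89.77°
pole (1 + j2524·0.0005) = 1 + j1.262 → |·| ≈ 1.6102, ∠ ≈ 51.61°
∠G = (0°) − (89.77° + 51.61°) = -141.38°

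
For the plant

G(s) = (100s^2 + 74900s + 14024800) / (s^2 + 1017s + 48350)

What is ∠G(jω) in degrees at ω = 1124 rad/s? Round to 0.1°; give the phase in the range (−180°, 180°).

Substitute s = j1124:
Numerator: 100(j1124)^2 + 74900(j1124) + 14024800 = -112312800 + j84187600
Denominator: (j1124)^2 + 1017(j1124) + 48350 = -1215026 + j1143108
|N| = √(112312800² + 84187600²) ≈ 1.4036e+08, ∠N ≈ 143.15°
|D| = √(1215026² + 1143108²) ≈ 1.6682e+06, ∠D ≈ 136.75°
∠G = 143.15° − 136.75° = 6.40°

6.4°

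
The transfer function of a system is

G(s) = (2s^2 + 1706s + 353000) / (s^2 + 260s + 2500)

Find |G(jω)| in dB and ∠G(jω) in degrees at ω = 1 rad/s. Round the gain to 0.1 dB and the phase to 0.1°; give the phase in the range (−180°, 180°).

Substitute s = j1:
Numerator: 2(j1)^2 + 1706(j1) + 353000 = 352998 + j1706
Denominator: (j1)^2 + 260(j1) + 2500 = 2499 + j260
|N| = √(352998² + 1706²) ≈ 3.53e+05, ∠N ≈ 0.28°
|D| = √(2499² + 260²) ≈ 2512.5, ∠D ≈ 5.94°
|G| = 3.53e+05 / 2512.5 ≈ 140.5
Gain = 20 log₁₀(140.5) ≈ 42.95 dB
∠G = 0.28° − 5.94° = -5.66°

43.0 dB, -5.7°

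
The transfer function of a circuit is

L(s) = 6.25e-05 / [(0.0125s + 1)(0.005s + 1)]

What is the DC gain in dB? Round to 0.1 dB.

-84.1 dB

L(0) = 6.25e-05 · 1 / 1 = 6.25e-05
20 log₁₀(6.25e-05) ≈ -84.08 dB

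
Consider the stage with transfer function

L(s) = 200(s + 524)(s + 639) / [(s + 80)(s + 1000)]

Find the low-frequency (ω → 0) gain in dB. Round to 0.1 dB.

L(0) = 200·524·639 / (80·1000) = 837.09
20 log₁₀(837.09) ≈ 58.46 dB

58.5 dB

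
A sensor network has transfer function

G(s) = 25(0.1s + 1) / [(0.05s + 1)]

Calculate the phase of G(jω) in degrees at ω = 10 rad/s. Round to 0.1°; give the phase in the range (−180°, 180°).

At ω = 10 rad/s:
zero (1 + j10·0.1) = 1 + j1 → |·| ≈ 1.4142, ∠ ≈ 45.00°
pole (1 + j10·0.05) = 1 + j0.5 → |·| ≈ 1.118, ∠ ≈ 26.57°
∠G = (45.00°) − (26.57°) = 18.43°

18.4°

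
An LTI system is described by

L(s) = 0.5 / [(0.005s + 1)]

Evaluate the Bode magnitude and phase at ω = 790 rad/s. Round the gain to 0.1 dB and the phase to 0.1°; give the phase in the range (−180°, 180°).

-18.2 dB, -75.8°

At ω = 790 rad/s:
pole (1 + j790·0.005) = 1 + j3.95 → |·| ≈ 4.0746, ∠ ≈ 75.79°
|L| = 0.5 · 1 / (4.0746) ≈ 0.12271
Gain = 20 log₁₀(0.12271) ≈ -18.22 dB
∠L = (0°) − (75.79°) = -75.79°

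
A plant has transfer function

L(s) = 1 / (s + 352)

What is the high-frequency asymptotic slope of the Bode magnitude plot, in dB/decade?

Each pole contributes −20 dB/decade at high frequency; each zero contributes +20 dB/decade.
Net: 0 zero(s) − 1 pole(s) → -20 dB/decade.

-20 dB/decade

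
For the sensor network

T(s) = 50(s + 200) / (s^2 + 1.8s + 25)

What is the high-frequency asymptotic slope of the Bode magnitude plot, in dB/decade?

Each pole contributes −20 dB/decade at high frequency; each zero contributes +20 dB/decade.
Net: 1 zero(s) − 2 pole(s) → -20 dB/decade.

-20 dB/decade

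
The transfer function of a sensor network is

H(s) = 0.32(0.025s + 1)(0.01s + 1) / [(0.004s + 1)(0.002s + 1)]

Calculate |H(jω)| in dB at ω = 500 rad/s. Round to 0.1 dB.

16.2 dB

At ω = 500 rad/s:
zero (1 + j500·0.025) = 1 + j12.5 → |·| ≈ 12.54, ∠ ≈ 85.43°
zero (1 + j500·0.01) = 1 + j5 → |·| ≈ 5.099, ∠ ≈ 78.69°
pole (1 + j500·0.004) = 1 + j2 → |·| ≈ 2.2361, ∠ ≈ 63.43°
pole (1 + j500·0.002) = 1 + j1 → |·| ≈ 1.4142, ∠ ≈ 45.00°
|H| = 0.32 · 12.54 · 5.099 / (2.2361 · 1.4142) ≈ 6.4704
Gain = 20 log₁₀(6.4704) ≈ 16.22 dB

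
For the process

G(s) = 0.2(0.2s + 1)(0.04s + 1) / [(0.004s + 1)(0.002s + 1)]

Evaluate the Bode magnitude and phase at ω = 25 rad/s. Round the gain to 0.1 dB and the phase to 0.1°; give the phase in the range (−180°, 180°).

3.1 dB, 115.1°

At ω = 25 rad/s:
zero (1 + j25·0.2) = 1 + j5 → |·| ≈ 5.099, ∠ ≈ 78.69°
zero (1 + j25·0.04) = 1 + j1 → |·| ≈ 1.4142, ∠ ≈ 45.00°
pole (1 + j25·0.004) = 1 + j0.1 → |·| ≈ 1.005, ∠ ≈ 5.71°
pole (1 + j25·0.002) = 1 + j0.05 → |·| ≈ 1.0012, ∠ ≈ 2.86°
|G| = 0.2 · 5.099 · 1.4142 / (1.005 · 1.0012) ≈ 1.4333
Gain = 20 log₁₀(1.4333) ≈ 3.13 dB
∠G = (78.69° + 45.00°) − (5.71° + 2.86°) = 115.12°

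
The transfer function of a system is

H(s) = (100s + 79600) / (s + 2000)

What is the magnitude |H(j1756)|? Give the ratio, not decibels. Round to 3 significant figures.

72.4

Substitute s = j1756:
Numerator: 100(j1756) + 79600 = 79600 + j175600
Denominator: (j1756) + 2000 = 2000 + j1756
|N| = √(79600² + 175600²) ≈ 1.928e+05, ∠N ≈ 65.62°
|D| = √(2000² + 1756²) ≈ 2661.5, ∠D ≈ 41.28°
|H| = 1.928e+05 / 2661.5 ≈ 72.44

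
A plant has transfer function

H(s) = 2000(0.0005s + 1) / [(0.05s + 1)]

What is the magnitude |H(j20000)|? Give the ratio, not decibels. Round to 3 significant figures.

20.1

At ω = 20000 rad/s:
zero (1 + j20000·0.0005) = 1 + j10 → |·| ≈ 10.05, ∠ ≈ 84.29°
pole (1 + j20000·0.05) = 1 + j1000 → |·| ≈ 1000, ∠ ≈ 89.94°
|H| = 2000 · 10.05 / (1000) ≈ 20.1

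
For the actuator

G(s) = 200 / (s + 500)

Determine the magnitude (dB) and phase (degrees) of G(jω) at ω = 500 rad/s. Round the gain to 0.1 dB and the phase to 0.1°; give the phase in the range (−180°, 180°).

-11.0 dB, -45.0°

Substitute s = j500:
Numerator: 200 = 200 + j0
Denominator: (j500) + 500 = 500 + j500
|N| = √(200² + 0²) ≈ 200, ∠N ≈ 0.00°
|D| = √(500² + 500²) ≈ 707.11, ∠D ≈ 45.00°
|G| = 200 / 707.11 ≈ 0.28284
Gain = 20 log₁₀(0.28284) ≈ -10.97 dB
∠G = 0.00° − 45.00° = -45.00°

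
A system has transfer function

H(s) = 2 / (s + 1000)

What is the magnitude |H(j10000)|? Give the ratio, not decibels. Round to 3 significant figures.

Substitute s = j10000:
Numerator: 2 = 2 + j0
Denominator: (j10000) + 1000 = 1000 + j10000
|N| = √(2² + 0²) ≈ 2, ∠N ≈ 0.00°
|D| = √(1000² + 10000²) ≈ 10050, ∠D ≈ 84.29°
|H| = 2 / 10050 ≈ 0.000199

0.000199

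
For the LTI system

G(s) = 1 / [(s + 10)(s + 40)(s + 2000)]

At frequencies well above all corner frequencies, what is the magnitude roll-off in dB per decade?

Each pole contributes −20 dB/decade at high frequency; each zero contributes +20 dB/decade.
Net: 0 zero(s) − 3 pole(s) → -60 dB/decade.

-60 dB/decade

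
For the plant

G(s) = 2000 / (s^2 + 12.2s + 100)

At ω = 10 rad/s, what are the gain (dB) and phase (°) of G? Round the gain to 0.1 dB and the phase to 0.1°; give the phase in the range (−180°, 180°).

At s = jω = j10:
quadratic: (j10)² + 12.2·j10 + 100 = 0 + j122 → |·| ≈ 122, ∠ ≈ 90.00°
|G| = 2000 / 122 ≈ 16.393
Gain = 20 log₁₀(16.393) ≈ 24.29 dB
∠G = 0.00° − 90.00° = -90.00°

24.3 dB, -90.0°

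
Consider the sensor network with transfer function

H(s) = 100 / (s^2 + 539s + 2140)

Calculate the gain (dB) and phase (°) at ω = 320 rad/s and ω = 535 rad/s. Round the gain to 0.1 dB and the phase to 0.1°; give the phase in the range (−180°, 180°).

ω = 320: -66.0 dB, -120.2°; ω = 535: -72.1 dB, -134.6°

Substitute s = j320:
Numerator: 100 = 100 + j0
Denominator: (j320)^2 + 539(j320) + 2140 = -100260 + j172480
|N| = √(100² + 0²) ≈ 100, ∠N ≈ 0.00°
|D| = √(100260² + 172480²) ≈ 1.995e+05, ∠D ≈ 120.17°
|H| = 100 / 1.995e+05 ≈ 0.00050125
Gain = 20 log₁₀(0.00050125) ≈ -66.00 dB
∠H = 0.00° − 120.17° = -120.17°

Substitute s = j535:
Numerator: 100 = 100 + j0
Denominator: (j535)^2 + 539(j535) + 2140 = -284085 + j288365
|N| = √(100² + 0²) ≈ 100, ∠N ≈ 0.00°
|D| = √(284085² + 288365²) ≈ 4.0479e+05, ∠D ≈ 134.57°
|H| = 100 / 4.0479e+05 ≈ 0.00024704
Gain = 20 log₁₀(0.00024704) ≈ -72.14 dB
∠H = 0.00° − 134.57° = -134.57°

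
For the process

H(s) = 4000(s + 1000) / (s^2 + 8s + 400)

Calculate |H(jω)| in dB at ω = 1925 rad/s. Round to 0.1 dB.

At s = jω = j1925:
zero (s+1000): 1000 + j1925 → |·| = √(1000²+1925²) = √4705625 ≈ 2169.2, ∠ = arctan(1925/1000) ≈ 62.55°
quadratic: (j1925)² + 8·j1925 + 400 = -3705225 + j15400 → |·| ≈ 3.7053e+06, ∠ ≈ 179.76°
|H| = 4000 · 2169.2 / 3.7053e+06 ≈ 2.3417
Gain = 20 log₁₀(2.3417) ≈ 7.39 dB

7.4 dB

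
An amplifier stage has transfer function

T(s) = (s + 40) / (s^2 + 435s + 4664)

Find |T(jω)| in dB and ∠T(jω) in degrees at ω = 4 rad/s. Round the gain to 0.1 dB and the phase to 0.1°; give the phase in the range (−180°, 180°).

Substitute s = j4:
Numerator: (j4) + 40 = 40 + j4
Denominator: (j4)^2 + 435(j4) + 4664 = 4648 + j1740
|N| = √(40² + 4²) ≈ 40.2, ∠N ≈ 5.71°
|D| = √(4648² + 1740²) ≈ 4963, ∠D ≈ 20.52°
|T| = 40.2 / 4963 ≈ 0.0080999
Gain = 20 log₁₀(0.0080999) ≈ -41.83 dB
∠T = 5.71° − 20.52° = -14.81°

-41.8 dB, -14.8°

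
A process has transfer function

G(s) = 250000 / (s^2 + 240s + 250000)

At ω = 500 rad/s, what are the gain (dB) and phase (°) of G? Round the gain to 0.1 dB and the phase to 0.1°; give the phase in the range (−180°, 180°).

6.4 dB, -90.0°

At s = jω = j500:
quadratic: (j500)² + 240·j500 + 250000 = 0 + j120000 → |·| ≈ 1.2e+05, ∠ ≈ 90.00°
|G| = 250000 / 1.2e+05 ≈ 2.0833
Gain = 20 log₁₀(2.0833) ≈ 6.38 dB
∠G = 0.00° − 90.00° = -90.00°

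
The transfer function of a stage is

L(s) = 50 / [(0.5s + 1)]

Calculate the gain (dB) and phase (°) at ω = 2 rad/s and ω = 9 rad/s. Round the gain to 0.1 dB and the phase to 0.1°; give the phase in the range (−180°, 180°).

At ω = 2 rad/s:
pole (1 + j2·0.5) = 1 + j1 → |·| ≈ 1.4142, ∠ ≈ 45.00°
|L| = 50 · 1 / (1.4142) ≈ 35.356
Gain = 20 log₁₀(35.356) ≈ 30.97 dB
∠L = (0°) − (45.00°) = -45.00°

At ω = 9 rad/s:
pole (1 + j9·0.5) = 1 + j4.5 → |·| ≈ 4.6098, ∠ ≈ 77.47°
|L| = 50 · 1 / (4.6098) ≈ 10.846
Gain = 20 log₁₀(10.846) ≈ 20.71 dB
∠L = (0°) − (77.47°) = -77.47°

ω = 2: 31.0 dB, -45.0°; ω = 9: 20.7 dB, -77.5°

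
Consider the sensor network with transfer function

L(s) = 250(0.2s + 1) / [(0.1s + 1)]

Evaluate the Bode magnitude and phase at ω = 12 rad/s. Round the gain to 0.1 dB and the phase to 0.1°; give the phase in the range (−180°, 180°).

At ω = 12 rad/s:
zero (1 + j12·0.2) = 1 + j2.4 → |·| ≈ 2.6, ∠ ≈ 67.38°
pole (1 + j12·0.1) = 1 + j1.2 → |·| ≈ 1.562, ∠ ≈ 50.19°
|L| = 250 · 2.6 / (1.562) ≈ 416.13
Gain = 20 log₁₀(416.13) ≈ 52.38 dB
∠L = (67.38°) − (50.19°) = 17.19°

52.4 dB, 17.2°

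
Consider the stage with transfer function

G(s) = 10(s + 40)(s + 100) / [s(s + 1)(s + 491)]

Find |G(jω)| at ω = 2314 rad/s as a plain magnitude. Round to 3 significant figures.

At s = jω = j2314:
zero (s+40): 40 + j2314 → |·| = √(40²+2314²) = √5356196 ≈ 2314.3, ∠ = arctan(2314/40) ≈ 89.01°
zero (s+100): 100 + j2314 → |·| = √(100²+2314²) = √5364596 ≈ 2316.2, ∠ = arctan(2314/100) ≈ 87.53°
pole (s+1): 1 + j2314 → |·| = √(1²+2314²) = √5354597 ≈ 2314, ∠ = arctan(2314/1) ≈ 89.98°
pole (s+491): 491 + j2314 → |·| = √(491²+2314²) = √5595677 ≈ 2365.5, ∠ = arctan(2314/491) ≈ 78.02°
pole at origin: |s| = 2314, ∠ = 90.00° (in denominator)
|G| = 10 · 5.3604e+06 / 1.2666e+10 ≈ 0.0042321

0.00423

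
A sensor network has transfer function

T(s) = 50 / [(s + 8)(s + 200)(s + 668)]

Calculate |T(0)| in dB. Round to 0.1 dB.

T(0) = 50 / (8·200·668) ≈ 4.6781e-05
20 log₁₀(4.6781e-05) ≈ -86.60 dB

-86.6 dB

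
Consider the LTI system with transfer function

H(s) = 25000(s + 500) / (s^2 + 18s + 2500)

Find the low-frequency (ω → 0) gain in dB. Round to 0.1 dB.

74.0 dB

H(0) = 25000·500 / 2500 = 5000
20 log₁₀(5000) ≈ 73.98 dB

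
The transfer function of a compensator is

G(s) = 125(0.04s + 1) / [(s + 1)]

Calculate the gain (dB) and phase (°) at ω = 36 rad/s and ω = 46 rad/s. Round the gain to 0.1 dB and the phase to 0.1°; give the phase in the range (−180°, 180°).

At ω = 36 rad/s:
zero (1 + j36·0.04) = 1 + j1.44 → |·| ≈ 1.7532, ∠ ≈ 55.22°
pole (1 + j36·1) = 1 + j36 → |·| ≈ 36.014, ∠ ≈ 88.41°
|G| = 125 · 1.7532 / (36.014) ≈ 6.0851
Gain = 20 log₁₀(6.0851) ≈ 15.69 dB
∠G = (55.22°) − (88.41°) = -33.19°

At ω = 46 rad/s:
zero (1 + j46·0.04) = 1 + j1.84 → |·| ≈ 2.0942, ∠ ≈ 61.48°
pole (1 + j46·1) = 1 + j46 → |·| ≈ 46.011, ∠ ≈ 88.75°
|G| = 125 · 2.0942 / (46.011) ≈ 5.6894
Gain = 20 log₁₀(5.6894) ≈ 15.10 dB
∠G = (61.48°) − (88.75°) = -27.27°

ω = 36: 15.7 dB, -33.2°; ω = 46: 15.1 dB, -27.3°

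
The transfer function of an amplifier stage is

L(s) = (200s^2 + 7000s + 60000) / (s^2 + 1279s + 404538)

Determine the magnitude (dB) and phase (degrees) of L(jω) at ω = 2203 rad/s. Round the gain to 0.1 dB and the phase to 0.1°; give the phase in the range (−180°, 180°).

Substitute s = j2203:
Numerator: 200(j2203)^2 + 7000(j2203) + 60000 = -970581800 + j15421000
Denominator: (j2203)^2 + 1279(j2203) + 404538 = -4448671 + j2817637
|N| = √(970581800² + 15421000²) ≈ 9.707e+08, ∠N ≈ 179.09°
|D| = √(4448671² + 2817637²) ≈ 5.2659e+06, ∠D ≈ 147.65°
|L| = 9.707e+08 / 5.2659e+06 ≈ 184.34
Gain = 20 log₁₀(184.34) ≈ 45.31 dB
∠L = 179.09° − 147.65° = 31.44°

45.3 dB, 31.4°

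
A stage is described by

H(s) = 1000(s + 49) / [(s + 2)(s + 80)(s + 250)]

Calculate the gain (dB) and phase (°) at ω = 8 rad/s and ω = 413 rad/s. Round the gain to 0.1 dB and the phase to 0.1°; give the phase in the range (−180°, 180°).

ω = 8: -10.5 dB, -74.2°; ω = 413: -46.1 dB, -144.3°

At s = jω = j8:
zero (s+49): 49 + j8 → |·| = √(49²+8²) = √2465 ≈ 49.649, ∠ = arctan(8/49) ≈ 9.27°
pole (s+2): 2 + j8 → |·| = √(2²+8²) = √68 ≈ 8.2462, ∠ = arctan(8/2) ≈ 75.96°
pole (s+80): 80 + j8 → |·| = √(80²+8²) = √6464 ≈ 80.399, ∠ = arctan(8/80) ≈ 5.71°
pole (s+250): 250 + j8 → |·| = √(250²+8²) = √62564 ≈ 250.13, ∠ = arctan(8/250) ≈ 1.83°
|H| = 1000 · 49.649 / 1.6583e+05 ≈ 0.2994
Gain = 20 log₁₀(0.2994) ≈ -10.47 dB
∠H = 9.27° − 83.50° = -74.23°

At s = jω = j413:
zero (s+49): 49 + j413 → |·| = √(49²+413²) = √172970 ≈ 415.9, ∠ = arctan(413/49) ≈ 83.23°
pole (s+2): 2 + j413 → |·| = √(2²+413²) = √170573 ≈ 413, ∠ = arctan(413/2) ≈ 89.72°
pole (s+80): 80 + j413 → |·| = √(80²+413²) = √176969 ≈ 420.68, ∠ = arctan(413/80) ≈ 79.04°
pole (s+250): 250 + j413 → |·| = √(250²+413²) = √233069 ≈ 482.77, ∠ = arctan(413/250) ≈ 58.81°
|H| = 1000 · 415.9 / 8.3877e+07 ≈ 0.0049585
Gain = 20 log₁₀(0.0049585) ≈ -46.09 dB
∠H = 83.23° − 227.57° = -144.34°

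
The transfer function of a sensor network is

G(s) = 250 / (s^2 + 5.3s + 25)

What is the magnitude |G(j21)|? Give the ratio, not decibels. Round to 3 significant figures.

0.581

At s = jω = j21:
quadratic: (j21)² + 5.3·j21 + 25 = -416 + j111.3 → |·| ≈ 430.63, ∠ ≈ 165.02°
|G| = 250 / 430.63 ≈ 0.58054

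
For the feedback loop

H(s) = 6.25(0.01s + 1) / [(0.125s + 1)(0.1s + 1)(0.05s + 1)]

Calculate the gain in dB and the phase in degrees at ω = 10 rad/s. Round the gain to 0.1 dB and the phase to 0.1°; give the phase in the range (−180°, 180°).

7.9 dB, -117.2°

At ω = 10 rad/s:
zero (1 + j10·0.01) = 1 + j0.1 → |·| ≈ 1.005, ∠ ≈ 5.71°
pole (1 + j10·0.125) = 1 + j1.25 → |·| ≈ 1.6008, ∠ ≈ 51.34°
pole (1 + j10·0.1) = 1 + j1 → |·| ≈ 1.4142, ∠ ≈ 45.00°
pole (1 + j10·0.05) = 1 + j0.5 → |·| ≈ 1.118, ∠ ≈ 26.57°
|H| = 6.25 · 1.005 / (1.6008 · 1.4142 · 1.118) ≈ 2.4817
Gain = 20 log₁₀(2.4817) ≈ 7.89 dB
∠H = (5.71°) − (51.34° + 45.00° + 26.57°) = -117.20°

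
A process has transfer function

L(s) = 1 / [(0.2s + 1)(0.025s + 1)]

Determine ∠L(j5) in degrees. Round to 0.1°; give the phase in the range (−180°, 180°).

At ω = 5 rad/s:
pole (1 + j5·0.2) = 1 + j1 → |·| ≈ 1.4142, ∠ ≈ 45.00°
pole (1 + j5·0.025) = 1 + j0.125 → |·| ≈ 1.0078, ∠ ≈ 7.13°
∠L = (0°) − (45.00° + 7.13°) = -52.13°

-52.1°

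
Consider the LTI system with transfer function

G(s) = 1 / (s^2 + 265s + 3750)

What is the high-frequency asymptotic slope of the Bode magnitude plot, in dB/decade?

-40 dB/decade

Each pole contributes −20 dB/decade at high frequency; each zero contributes +20 dB/decade.
Net: 0 zero(s) − 2 pole(s) → -40 dB/decade.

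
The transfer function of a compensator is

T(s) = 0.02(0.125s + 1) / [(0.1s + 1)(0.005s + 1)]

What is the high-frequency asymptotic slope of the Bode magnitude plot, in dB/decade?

Each pole contributes −20 dB/decade at high frequency; each zero contributes +20 dB/decade.
Net: 1 zero(s) − 2 pole(s) → -20 dB/decade.

-20 dB/decade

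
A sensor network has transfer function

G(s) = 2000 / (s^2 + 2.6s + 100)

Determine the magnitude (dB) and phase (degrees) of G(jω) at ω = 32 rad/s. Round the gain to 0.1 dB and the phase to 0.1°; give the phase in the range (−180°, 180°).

6.7 dB, -174.9°

At s = jω = j32:
quadratic: (j32)² + 2.6·j32 + 100 = -924 + j83.2 → |·| ≈ 927.74, ∠ ≈ 174.85°
|G| = 2000 / 927.74 ≈ 2.1558
Gain = 20 log₁₀(2.1558) ≈ 6.67 dB
∠G = 0.00° − 174.85° = -174.85°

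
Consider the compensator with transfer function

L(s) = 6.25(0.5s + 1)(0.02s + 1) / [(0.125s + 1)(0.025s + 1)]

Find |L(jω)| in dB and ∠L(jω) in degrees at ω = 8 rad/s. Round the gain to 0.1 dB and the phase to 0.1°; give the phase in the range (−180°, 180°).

At ω = 8 rad/s:
zero (1 + j8·0.5) = 1 + j4 → |·| ≈ 4.1231, ∠ ≈ 75.96°
zero (1 + j8·0.02) = 1 + j0.16 → |·| ≈ 1.0127, ∠ ≈ 9.09°
pole (1 + j8·0.125) = 1 + j1 → |·| ≈ 1.4142, ∠ ≈ 45.00°
pole (1 + j8·0.025) = 1 + j0.2 → |·| ≈ 1.0198, ∠ ≈ 11.31°
|L| = 6.25 · 4.1231 · 1.0127 / (1.4142 · 1.0198) ≈ 18.095
Gain = 20 log₁₀(18.095) ≈ 25.15 dB
∠L = (75.96° + 9.09°) − (45.00° + 11.31°) = 28.74°

25.2 dB, 28.7°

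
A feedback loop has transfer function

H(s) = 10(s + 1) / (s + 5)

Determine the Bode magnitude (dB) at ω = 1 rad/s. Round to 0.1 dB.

8.9 dB

At s = jω = j1:
zero (s+1): 1 + j1 → |·| = √(1²+1²) = √2 ≈ 1.4142, ∠ = arctan(1/1) ≈ 45.00°
pole (s+5): 5 + j1 → |·| = √(5²+1²) = √26 ≈ 5.099, ∠ = arctan(1/5) ≈ 11.31°
|H| = 10 · 1.4142 / 5.099 ≈ 2.7735
Gain = 20 log₁₀(2.7735) ≈ 8.86 dB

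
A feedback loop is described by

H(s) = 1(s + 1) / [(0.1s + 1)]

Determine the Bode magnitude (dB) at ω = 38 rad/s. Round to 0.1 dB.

At ω = 38 rad/s:
zero (1 + j38·1) = 1 + j38 → |·| ≈ 38.013, ∠ ≈ 88.49°
pole (1 + j38·0.1) = 1 + j3.8 → |·| ≈ 3.9294, ∠ ≈ 75.26°
|H| = 1 · 38.013 / (3.9294) ≈ 9.674
Gain = 20 log₁₀(9.674) ≈ 19.71 dB

19.7 dB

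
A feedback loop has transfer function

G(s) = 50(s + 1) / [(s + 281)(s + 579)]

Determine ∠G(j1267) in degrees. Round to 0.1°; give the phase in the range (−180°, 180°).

At s = jω = j1267:
zero (s+1): 1 + j1267 → |·| = √(1²+1267²) = √1605290 ≈ 1267, ∠ = arctan(1267/1) ≈ 89.95°
pole (s+281): 281 + j1267 → |·| = √(281²+1267²) = √1684250 ≈ 1297.8, ∠ = arctan(1267/281) ≈ 77.50°
pole (s+579): 579 + j1267 → |·| = √(579²+1267²) = √1940530 ≈ 1393, ∠ = arctan(1267/579) ≈ 65.44°
∠G = 89.95° − 142.94° = -52.99°

-53.0°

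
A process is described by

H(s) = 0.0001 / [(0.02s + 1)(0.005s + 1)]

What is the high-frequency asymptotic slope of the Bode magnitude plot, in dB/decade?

Each pole contributes −20 dB/decade at high frequency; each zero contributes +20 dB/decade.
Net: 0 zero(s) − 2 pole(s) → -40 dB/decade.

-40 dB/decade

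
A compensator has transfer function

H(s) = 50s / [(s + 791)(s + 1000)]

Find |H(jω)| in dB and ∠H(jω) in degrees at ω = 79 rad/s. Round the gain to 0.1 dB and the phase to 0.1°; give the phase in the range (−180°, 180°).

-46.1 dB, 79.8°

At s = jω = j79:
zero at origin: s = j79 → |·| = 79, ∠ = 90.00°
pole (s+791): 791 + j79 → |·| = √(791²+79²) = √631922 ≈ 794.94, ∠ = arctan(79/791) ≈ 5.70°
pole (s+1000): 1000 + j79 → |·| = √(1000²+79²) = √1006241 ≈ 1003.1, ∠ = arctan(79/1000) ≈ 4.52°
|H| = 50 · 79 / 7.974e+05 ≈ 0.0049536
Gain = 20 log₁₀(0.0049536) ≈ -46.10 dB
∠H = 90.00° − 10.22° = 79.78°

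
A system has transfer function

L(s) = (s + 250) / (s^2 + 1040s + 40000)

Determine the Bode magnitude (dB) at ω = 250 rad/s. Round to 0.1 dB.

Substitute s = j250:
Numerator: (j250) + 250 = 250 + j250
Denominator: (j250)^2 + 1040(j250) + 40000 = -22500 + j260000
|N| = √(250² + 250²) ≈ 353.55, ∠N ≈ 45.00°
|D| = √(22500² + 260000²) ≈ 2.6097e+05, ∠D ≈ 94.95°
|L| = 353.55 / 2.6097e+05 ≈ 0.0013548
Gain = 20 log₁₀(0.0013548) ≈ -57.36 dB

-57.4 dB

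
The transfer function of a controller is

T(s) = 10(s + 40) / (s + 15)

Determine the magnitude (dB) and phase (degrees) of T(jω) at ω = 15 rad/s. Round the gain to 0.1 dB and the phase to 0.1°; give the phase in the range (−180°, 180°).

26.1 dB, -24.4°

At s = jω = j15:
zero (s+40): 40 + j15 → |·| = √(40²+15²) = √1825 ≈ 42.72, ∠ = arctan(15/40) ≈ 20.56°
pole (s+15): 15 + j15 → |·| = √(15²+15²) = √450 ≈ 21.213, ∠ = arctan(15/15) ≈ 45.00°
|T| = 10 · 42.72 / 21.213 ≈ 20.139
Gain = 20 log₁₀(20.139) ≈ 26.08 dB
∠T = 20.56° − 45.00° = -24.44°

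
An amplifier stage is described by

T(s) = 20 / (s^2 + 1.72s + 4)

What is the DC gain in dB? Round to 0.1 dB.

14.0 dB

T(0) = 20 / 4 = 5
20 log₁₀(5) ≈ 13.98 dB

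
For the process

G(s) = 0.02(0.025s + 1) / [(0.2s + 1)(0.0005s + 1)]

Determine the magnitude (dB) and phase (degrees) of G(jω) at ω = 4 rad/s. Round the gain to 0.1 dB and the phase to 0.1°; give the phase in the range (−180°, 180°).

At ω = 4 rad/s:
zero (1 + j4·0.025) = 1 + j0.1 → |·| ≈ 1.005, ∠ ≈ 5.71°
pole (1 + j4·0.2) = 1 + j0.8 → |·| ≈ 1.2806, ∠ ≈ 38.66°
pole (1 + j4·0.0005) = 1 + j0.002 → |·| ≈ 1, ∠ ≈ 0.11°
|G| = 0.02 · 1.005 / (1.2806 · 1) ≈ 0.015696
Gain = 20 log₁₀(0.015696) ≈ -36.08 dB
∠G = (5.71°) − (38.66° + 0.11°) = -33.06°

-36.1 dB, -33.1°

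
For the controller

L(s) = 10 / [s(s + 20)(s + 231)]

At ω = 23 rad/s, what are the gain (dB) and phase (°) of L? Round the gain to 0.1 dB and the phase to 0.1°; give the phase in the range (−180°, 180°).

At s = jω = j23:
pole (s+20): 20 + j23 → |·| = √(20²+23²) = √929 ≈ 30.48, ∠ = arctan(23/20) ≈ 48.99°
pole (s+231): 231 + j23 → |·| = √(231²+23²) = √53890 ≈ 232.14, ∠ = arctan(23/231) ≈ 5.69°
pole at origin: |s| = 23, ∠ = 90.00° (in denominator)
|L| = 10 / 1.6274e+05 ≈ 6.1448e-05
Gain = 20 log₁₀(6.1448e-05) ≈ -84.23 dB
∠L = 0.00° − 144.68° = -144.68°

-84.2 dB, -144.7°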